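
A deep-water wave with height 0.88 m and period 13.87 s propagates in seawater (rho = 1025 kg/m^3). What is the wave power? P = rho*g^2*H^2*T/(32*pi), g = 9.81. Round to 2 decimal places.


P = rho * g^2 * H^2 * T / (32 * pi)
P = 1025 * 9.81^2 * 0.88^2 * 13.87 / (32 * pi)
P = 1025 * 96.2361 * 0.7744 * 13.87 / 100.53096
P = 10539.11 W/m

10539.11


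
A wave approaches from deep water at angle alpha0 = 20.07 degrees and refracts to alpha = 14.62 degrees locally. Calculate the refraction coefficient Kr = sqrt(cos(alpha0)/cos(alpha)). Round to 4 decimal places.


Kr = sqrt(cos(alpha0) / cos(alpha))
cos(20.07) = 0.939274
cos(14.62) = 0.967621
Kr = sqrt(0.939274 / 0.967621)
Kr = sqrt(0.970704)
Kr = 0.9852

0.9852


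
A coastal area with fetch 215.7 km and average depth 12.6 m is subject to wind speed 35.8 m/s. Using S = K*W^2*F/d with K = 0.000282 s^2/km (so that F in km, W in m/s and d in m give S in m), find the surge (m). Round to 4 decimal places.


S = K * W^2 * F / d
W^2 = 35.8^2 = 1281.64
S = 0.000282 * 1281.64 * 215.7 / 12.6
Numerator = 0.000282 * 1281.64 * 215.7 = 77.958829
S = 77.958829 / 12.6 = 6.1872 m

6.1872


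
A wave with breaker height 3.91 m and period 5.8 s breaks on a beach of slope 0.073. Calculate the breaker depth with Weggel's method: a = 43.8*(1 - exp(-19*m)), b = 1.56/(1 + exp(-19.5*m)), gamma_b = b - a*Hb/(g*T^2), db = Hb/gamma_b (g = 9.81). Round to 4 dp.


a = 43.8 * (1 - exp(-19 * m))
exp(-19 * 0.073) = exp(-1.3870) = 0.249824
a = 43.8 * (1 - 0.249824) = 32.857724
b = 1.56 / (1 + exp(-19.5 * m))
exp(-19.5 * 0.073) = exp(-1.4235) = 0.240869
b = 1.56 / (1 + 0.240869) = 1.257183
Hb / (g * T^2) = 3.91 / (9.81 * 5.8^2) = 3.91 / 330.0084 = 0.01184818
gamma_b = b - a * Hb/(g*T^2) = 1.257183 - 32.857724 * 0.01184818 = 0.867879
db = Hb / gamma_b = 3.91 / 0.867879
db = 4.5052 m

4.5052


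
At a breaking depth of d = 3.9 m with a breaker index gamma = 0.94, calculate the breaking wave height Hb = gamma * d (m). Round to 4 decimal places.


Hb = gamma * d
Hb = 0.94 * 3.9
Hb = 3.6660 m

3.6660


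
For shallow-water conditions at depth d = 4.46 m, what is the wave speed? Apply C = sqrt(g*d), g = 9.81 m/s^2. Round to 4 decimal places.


Using the shallow-water approximation:
C = sqrt(g * d) = sqrt(9.81 * 4.46)
C = sqrt(43.7526)
C = 6.6146 m/s

6.6146


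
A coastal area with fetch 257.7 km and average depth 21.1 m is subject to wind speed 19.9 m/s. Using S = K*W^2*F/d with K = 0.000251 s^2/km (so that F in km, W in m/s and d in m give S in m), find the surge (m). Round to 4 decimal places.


S = K * W^2 * F / d
W^2 = 19.9^2 = 396.01
S = 0.000251 * 396.01 * 257.7 / 21.1
Numerator = 0.000251 * 396.01 * 257.7 = 25.614996
S = 25.614996 / 21.1 = 1.2140 m

1.2140


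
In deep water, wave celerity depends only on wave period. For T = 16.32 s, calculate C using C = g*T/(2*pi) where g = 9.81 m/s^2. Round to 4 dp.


We use the deep-water celerity formula:
C = g * T / (2 * pi)
C = 9.81 * 16.32 / (2 * 3.14159...)
C = 160.099200 / 6.283185
C = 25.4806 m/s

25.4806


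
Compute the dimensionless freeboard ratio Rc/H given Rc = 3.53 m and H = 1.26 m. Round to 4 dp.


Relative freeboard = Rc / H
= 3.53 / 1.26
= 2.8016

2.8016


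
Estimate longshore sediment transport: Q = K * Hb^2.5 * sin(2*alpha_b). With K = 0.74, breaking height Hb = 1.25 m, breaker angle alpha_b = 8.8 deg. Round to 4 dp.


Q = K * Hb^2.5 * sin(2 * alpha_b)
Hb^2.5 = 1.25^2.5 = 1.746928
sin(2 * 8.8) = sin(17.6) = 0.302370
Q = 0.74 * 1.746928 * 0.302370
Q = 0.3909 m^3/s

0.3909


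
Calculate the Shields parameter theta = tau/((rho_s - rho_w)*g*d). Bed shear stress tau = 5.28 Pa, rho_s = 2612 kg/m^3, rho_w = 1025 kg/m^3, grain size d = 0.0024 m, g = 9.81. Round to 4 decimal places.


theta = tau / ((rho_s - rho_w) * g * d)
rho_s - rho_w = 2612 - 1025 = 1587
Denominator = 1587 * 9.81 * 0.0024 = 37.364328
theta = 5.28 / 37.364328
theta = 0.1413

0.1413


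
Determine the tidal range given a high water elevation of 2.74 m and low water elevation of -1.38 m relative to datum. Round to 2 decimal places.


Tidal range = High water - Low water
Tidal range = 2.74 - (-1.38)
Tidal range = 4.12 m

4.12


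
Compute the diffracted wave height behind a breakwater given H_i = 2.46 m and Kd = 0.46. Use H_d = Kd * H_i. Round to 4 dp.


H_d = Kd * H_i
H_d = 0.46 * 2.46
H_d = 1.1316 m

1.1316


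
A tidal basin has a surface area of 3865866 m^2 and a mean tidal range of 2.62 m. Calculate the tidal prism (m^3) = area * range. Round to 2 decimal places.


Tidal prism = Area * Tidal range
P = 3865866 * 2.62
P = 10128568.92 m^3

10128568.92


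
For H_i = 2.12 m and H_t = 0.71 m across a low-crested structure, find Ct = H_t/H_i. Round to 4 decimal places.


Ct = H_t / H_i
Ct = 0.71 / 2.12
Ct = 0.3349

0.3349


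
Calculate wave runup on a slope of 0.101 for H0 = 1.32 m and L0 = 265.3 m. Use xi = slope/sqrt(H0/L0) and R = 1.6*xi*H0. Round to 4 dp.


xi = slope / sqrt(H0/L0)
H0/L0 = 1.32/265.3 = 0.004975
sqrt(0.004975) = 0.070537
xi = 0.101 / 0.070537 = 1.431868
R = 1.6 * xi * H0 = 1.6 * 1.431868 * 1.32
R = 3.0241 m

3.0241


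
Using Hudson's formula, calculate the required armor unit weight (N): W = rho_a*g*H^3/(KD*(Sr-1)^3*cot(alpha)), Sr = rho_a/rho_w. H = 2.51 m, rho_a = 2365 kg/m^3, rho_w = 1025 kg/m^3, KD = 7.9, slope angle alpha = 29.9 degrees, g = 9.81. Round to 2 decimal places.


Sr = rho_a / rho_w = 2365 / 1025 = 2.307317
(Sr - 1) = 1.307317
(Sr - 1)^3 = 2.234307
cot(29.9) = 1 / tan(29.9) = 1 / 0.575026 = 1.739053
Numerator = 2365 * 9.81 * 2.51^3 = 366877.7018
Denominator = 7.9 * 2.234307 * 1.739053 = 30.696070
W = 366877.7018 / 30.696070
W = 11951.94 N

11951.94


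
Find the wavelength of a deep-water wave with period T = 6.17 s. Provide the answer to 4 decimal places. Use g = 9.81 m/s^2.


L0 = g * T^2 / (2 * pi)
L0 = 9.81 * 6.17^2 / (2 * pi)
L0 = 9.81 * 38.0689 / 6.28319
L0 = 373.4559 / 6.28319
L0 = 59.4374 m

59.4374


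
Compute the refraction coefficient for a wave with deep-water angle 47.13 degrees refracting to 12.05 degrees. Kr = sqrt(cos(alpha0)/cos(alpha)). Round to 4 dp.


Kr = sqrt(cos(alpha0) / cos(alpha))
cos(47.13) = 0.680337
cos(12.05) = 0.977966
Kr = sqrt(0.680337 / 0.977966)
Kr = sqrt(0.695666)
Kr = 0.8341

0.8341


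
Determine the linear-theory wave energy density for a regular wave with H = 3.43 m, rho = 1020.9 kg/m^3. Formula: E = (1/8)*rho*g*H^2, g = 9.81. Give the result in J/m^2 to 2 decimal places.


E = (1/8) * rho * g * H^2
E = (1/8) * 1020.9 * 9.81 * 3.43^2
E = 0.125 * 1020.9 * 9.81 * 11.7649
E = 14728.23 J/m^2

14728.23


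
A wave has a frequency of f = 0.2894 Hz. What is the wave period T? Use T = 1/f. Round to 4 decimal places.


T = 1 / f
T = 1 / 0.2894
T = 3.4554 s

3.4554


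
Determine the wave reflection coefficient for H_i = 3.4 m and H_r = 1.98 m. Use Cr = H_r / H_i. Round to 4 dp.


Cr = H_r / H_i
Cr = 1.98 / 3.4
Cr = 0.5824

0.5824


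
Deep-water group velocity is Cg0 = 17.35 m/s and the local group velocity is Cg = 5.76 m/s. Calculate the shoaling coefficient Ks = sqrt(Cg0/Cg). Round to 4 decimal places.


Ks = sqrt(Cg0 / Cg)
Ks = sqrt(17.35 / 5.76)
Ks = sqrt(3.0122)
Ks = 1.7356

1.7356


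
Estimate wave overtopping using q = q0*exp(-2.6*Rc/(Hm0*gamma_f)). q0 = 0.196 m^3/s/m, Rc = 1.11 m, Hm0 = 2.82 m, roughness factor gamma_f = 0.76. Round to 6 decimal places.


q = q0 * exp(-2.6 * Rc / (Hm0 * gamma_f))
Exponent = -2.6 * 1.11 / (2.82 * 0.76)
= -2.6 * 1.11 / 2.1432
= -1.346585
exp(-1.346585) = 0.260127
q = 0.196 * 0.260127
q = 0.050985 m^3/s/m

0.050985


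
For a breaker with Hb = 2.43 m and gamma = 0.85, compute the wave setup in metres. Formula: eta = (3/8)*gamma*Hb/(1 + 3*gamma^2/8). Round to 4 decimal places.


eta = (3/8) * gamma * Hb / (1 + 3*gamma^2/8)
Numerator = (3/8) * 0.85 * 2.43 = 0.774563
Denominator = 1 + 3*0.85^2/8 = 1 + 0.270938 = 1.270938
eta = 0.774563 / 1.270938
eta = 0.6094 m

0.6094


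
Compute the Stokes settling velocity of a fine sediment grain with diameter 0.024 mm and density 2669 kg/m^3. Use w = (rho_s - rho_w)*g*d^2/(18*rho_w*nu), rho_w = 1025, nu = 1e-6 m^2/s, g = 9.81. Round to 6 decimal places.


w = (rho_s - rho_w) * g * d^2 / (18 * rho_w * nu)
d = 0.024 mm = 0.000024 m
rho_s - rho_w = 2669 - 1025 = 1644
Numerator = 1644 * 9.81 * (0.000024)^2 = 0.000009289521
Denominator = 18 * 1025 * 1e-6 = 0.018450
w = 0.000503 m/s

0.000503


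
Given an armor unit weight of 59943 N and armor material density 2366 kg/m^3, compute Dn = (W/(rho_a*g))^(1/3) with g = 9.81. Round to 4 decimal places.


V = W / (rho_a * g)
V = 59943 / (2366 * 9.81)
V = 59943 / 23210.46
V = 2.582586 m^3
Dn = V^(1/3) = 2.582586^(1/3)
Dn = 1.3720 m

1.3720


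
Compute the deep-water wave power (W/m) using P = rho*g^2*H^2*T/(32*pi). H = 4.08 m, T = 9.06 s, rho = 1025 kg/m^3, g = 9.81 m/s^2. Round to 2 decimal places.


P = rho * g^2 * H^2 * T / (32 * pi)
P = 1025 * 9.81^2 * 4.08^2 * 9.06 / (32 * pi)
P = 1025 * 96.2361 * 16.6464 * 9.06 / 100.53096
P = 147982.57 W/m

147982.57


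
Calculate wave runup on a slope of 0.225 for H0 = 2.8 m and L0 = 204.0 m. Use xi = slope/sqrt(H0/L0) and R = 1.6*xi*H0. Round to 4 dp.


xi = slope / sqrt(H0/L0)
H0/L0 = 2.8/204.0 = 0.013725
sqrt(0.013725) = 0.117156
xi = 0.225 / 0.117156 = 1.920519
R = 1.6 * xi * H0 = 1.6 * 1.920519 * 2.8
R = 8.6039 m

8.6039


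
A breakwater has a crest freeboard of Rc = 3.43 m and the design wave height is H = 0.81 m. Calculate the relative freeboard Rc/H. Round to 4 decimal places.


Relative freeboard = Rc / H
= 3.43 / 0.81
= 4.2346

4.2346


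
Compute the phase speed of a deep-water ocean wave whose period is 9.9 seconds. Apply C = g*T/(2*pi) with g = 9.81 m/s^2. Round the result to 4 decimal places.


We use the deep-water celerity formula:
C = g * T / (2 * pi)
C = 9.81 * 9.9 / (2 * 3.14159...)
C = 97.119000 / 6.283185
C = 15.4570 m/s

15.4570


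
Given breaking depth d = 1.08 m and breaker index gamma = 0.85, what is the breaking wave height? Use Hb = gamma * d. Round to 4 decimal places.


Hb = gamma * d
Hb = 0.85 * 1.08
Hb = 0.9180 m

0.9180


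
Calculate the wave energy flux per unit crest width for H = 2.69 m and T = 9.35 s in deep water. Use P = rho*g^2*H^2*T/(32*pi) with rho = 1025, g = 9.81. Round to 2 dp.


P = rho * g^2 * H^2 * T / (32 * pi)
P = 1025 * 9.81^2 * 2.69^2 * 9.35 / (32 * pi)
P = 1025 * 96.2361 * 7.2361 * 9.35 / 100.53096
P = 66386.26 W/m

66386.26


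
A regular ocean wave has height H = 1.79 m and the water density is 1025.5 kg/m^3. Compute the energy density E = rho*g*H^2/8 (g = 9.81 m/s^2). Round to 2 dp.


E = (1/8) * rho * g * H^2
E = (1/8) * 1025.5 * 9.81 * 1.79^2
E = 0.125 * 1025.5 * 9.81 * 3.2041
E = 4029.22 J/m^2

4029.22


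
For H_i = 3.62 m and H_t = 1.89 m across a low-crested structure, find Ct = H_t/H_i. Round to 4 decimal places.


Ct = H_t / H_i
Ct = 1.89 / 3.62
Ct = 0.5221

0.5221


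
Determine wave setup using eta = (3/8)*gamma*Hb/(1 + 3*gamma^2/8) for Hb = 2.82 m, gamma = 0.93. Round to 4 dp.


eta = (3/8) * gamma * Hb / (1 + 3*gamma^2/8)
Numerator = (3/8) * 0.93 * 2.82 = 0.983475
Denominator = 1 + 3*0.93^2/8 = 1 + 0.324338 = 1.324338
eta = 0.983475 / 1.324338
eta = 0.7426 m

0.7426


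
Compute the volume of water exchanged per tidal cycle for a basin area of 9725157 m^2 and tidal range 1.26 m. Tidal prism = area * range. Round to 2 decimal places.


Tidal prism = Area * Tidal range
P = 9725157 * 1.26
P = 12253697.82 m^3

12253697.82


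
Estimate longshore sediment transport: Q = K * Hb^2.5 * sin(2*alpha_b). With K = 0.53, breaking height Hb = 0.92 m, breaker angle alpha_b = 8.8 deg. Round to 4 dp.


Q = K * Hb^2.5 * sin(2 * alpha_b)
Hb^2.5 = 0.92^2.5 = 0.811838
sin(2 * 8.8) = sin(17.6) = 0.302370
Q = 0.53 * 0.811838 * 0.302370
Q = 0.1301 m^3/s

0.1301


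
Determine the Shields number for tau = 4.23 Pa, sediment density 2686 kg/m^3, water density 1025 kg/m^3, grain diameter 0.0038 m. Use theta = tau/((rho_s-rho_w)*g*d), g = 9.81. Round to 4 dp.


theta = tau / ((rho_s - rho_w) * g * d)
rho_s - rho_w = 2686 - 1025 = 1661
Denominator = 1661 * 9.81 * 0.0038 = 61.918758
theta = 4.23 / 61.918758
theta = 0.0683

0.0683


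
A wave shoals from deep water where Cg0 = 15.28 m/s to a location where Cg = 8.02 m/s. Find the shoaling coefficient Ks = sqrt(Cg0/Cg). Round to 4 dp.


Ks = sqrt(Cg0 / Cg)
Ks = sqrt(15.28 / 8.02)
Ks = sqrt(1.9052)
Ks = 1.3803

1.3803


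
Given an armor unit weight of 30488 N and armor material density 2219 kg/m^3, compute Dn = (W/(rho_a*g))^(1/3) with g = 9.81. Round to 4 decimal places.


V = W / (rho_a * g)
V = 30488 / (2219 * 9.81)
V = 30488 / 21768.39
V = 1.400563 m^3
Dn = V^(1/3) = 1.400563^(1/3)
Dn = 1.1188 m

1.1188


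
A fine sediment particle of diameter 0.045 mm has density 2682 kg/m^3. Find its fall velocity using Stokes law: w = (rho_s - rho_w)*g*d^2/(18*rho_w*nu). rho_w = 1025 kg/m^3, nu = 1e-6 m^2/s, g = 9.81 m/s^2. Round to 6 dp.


w = (rho_s - rho_w) * g * d^2 / (18 * rho_w * nu)
d = 0.045 mm = 0.000045 m
rho_s - rho_w = 2682 - 1025 = 1657
Numerator = 1657 * 9.81 * (0.000045)^2 = 0.000032916719
Denominator = 18 * 1025 * 1e-6 = 0.018450
w = 0.001784 m/s

0.001784


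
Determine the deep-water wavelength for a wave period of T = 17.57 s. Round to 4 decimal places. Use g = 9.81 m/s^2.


L0 = g * T^2 / (2 * pi)
L0 = 9.81 * 17.57^2 / (2 * pi)
L0 = 9.81 * 308.7049 / 6.28319
L0 = 3028.3951 / 6.28319
L0 = 481.9840 m

481.9840


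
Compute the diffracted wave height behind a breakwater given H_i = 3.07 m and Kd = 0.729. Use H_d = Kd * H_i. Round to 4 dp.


H_d = Kd * H_i
H_d = 0.729 * 3.07
H_d = 2.2380 m

2.2380


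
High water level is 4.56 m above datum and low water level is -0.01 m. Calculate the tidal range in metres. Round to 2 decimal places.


Tidal range = High water - Low water
Tidal range = 4.56 - (-0.01)
Tidal range = 4.57 m

4.57


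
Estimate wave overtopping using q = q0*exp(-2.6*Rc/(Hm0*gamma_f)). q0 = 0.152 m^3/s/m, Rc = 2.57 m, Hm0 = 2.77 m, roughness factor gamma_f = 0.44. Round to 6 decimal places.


q = q0 * exp(-2.6 * Rc / (Hm0 * gamma_f))
Exponent = -2.6 * 2.57 / (2.77 * 0.44)
= -2.6 * 2.57 / 1.2188
= -5.482442
exp(-5.482442) = 0.004159
q = 0.152 * 0.004159
q = 0.000632 m^3/s/m

0.000632


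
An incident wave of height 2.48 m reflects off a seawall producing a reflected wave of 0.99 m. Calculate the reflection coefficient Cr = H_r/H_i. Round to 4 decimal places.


Cr = H_r / H_i
Cr = 0.99 / 2.48
Cr = 0.3992

0.3992


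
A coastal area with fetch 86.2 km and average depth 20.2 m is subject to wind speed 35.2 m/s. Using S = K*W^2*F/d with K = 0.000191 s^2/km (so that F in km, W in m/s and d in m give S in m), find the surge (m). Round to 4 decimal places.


S = K * W^2 * F / d
W^2 = 35.2^2 = 1239.04
S = 0.000191 * 1239.04 * 86.2 / 20.2
Numerator = 0.000191 * 1239.04 * 86.2 = 20.399802
S = 20.399802 / 20.2 = 1.0099 m

1.0099


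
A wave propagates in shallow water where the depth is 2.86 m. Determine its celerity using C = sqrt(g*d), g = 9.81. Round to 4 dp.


Using the shallow-water approximation:
C = sqrt(g * d) = sqrt(9.81 * 2.86)
C = sqrt(28.0566)
C = 5.2968 m/s

5.2968


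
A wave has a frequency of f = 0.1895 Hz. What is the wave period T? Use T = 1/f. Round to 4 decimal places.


T = 1 / f
T = 1 / 0.1895
T = 5.2770 s

5.2770


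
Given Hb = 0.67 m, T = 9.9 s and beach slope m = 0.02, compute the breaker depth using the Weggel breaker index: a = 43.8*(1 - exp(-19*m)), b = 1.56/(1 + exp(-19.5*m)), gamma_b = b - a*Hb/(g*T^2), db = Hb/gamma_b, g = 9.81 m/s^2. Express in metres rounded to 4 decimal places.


a = 43.8 * (1 - exp(-19 * m))
exp(-19 * 0.02) = exp(-0.3800) = 0.683861
a = 43.8 * (1 - 0.683861) = 13.846870
b = 1.56 / (1 + exp(-19.5 * m))
exp(-19.5 * 0.02) = exp(-0.3900) = 0.677057
b = 1.56 / (1 + 0.677057) = 0.930201
Hb / (g * T^2) = 0.67 / (9.81 * 9.9^2) = 0.67 / 961.4781 = 0.00069684
gamma_b = b - a * Hb/(g*T^2) = 0.930201 - 13.846870 * 0.00069684 = 0.920552
db = Hb / gamma_b = 0.67 / 0.920552
db = 0.7278 m

0.7278


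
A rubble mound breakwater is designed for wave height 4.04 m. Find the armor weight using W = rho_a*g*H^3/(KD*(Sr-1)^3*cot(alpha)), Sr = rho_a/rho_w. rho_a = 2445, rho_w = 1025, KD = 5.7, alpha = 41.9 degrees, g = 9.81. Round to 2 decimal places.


Sr = rho_a / rho_w = 2445 / 1025 = 2.385366
(Sr - 1) = 1.385366
(Sr - 1)^3 = 2.658848
cot(41.9) = 1 / tan(41.9) = 1 / 0.897249 = 1.114518
Numerator = 2445 * 9.81 * 4.04^3 = 1581582.9197
Denominator = 5.7 * 2.658848 * 1.114518 = 16.891004
W = 1581582.9197 / 16.891004
W = 93634.63 N

93634.63


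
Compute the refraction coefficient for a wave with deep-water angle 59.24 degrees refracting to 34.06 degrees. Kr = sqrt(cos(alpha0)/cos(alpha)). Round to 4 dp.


Kr = sqrt(cos(alpha0) / cos(alpha))
cos(59.24) = 0.511443
cos(34.06) = 0.828452
Kr = sqrt(0.511443 / 0.828452)
Kr = sqrt(0.617348)
Kr = 0.7857

0.7857


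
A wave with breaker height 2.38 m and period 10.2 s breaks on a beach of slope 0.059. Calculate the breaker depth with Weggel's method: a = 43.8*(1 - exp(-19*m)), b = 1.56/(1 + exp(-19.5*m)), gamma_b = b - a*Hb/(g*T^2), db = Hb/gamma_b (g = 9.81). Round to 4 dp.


a = 43.8 * (1 - exp(-19 * m))
exp(-19 * 0.059) = exp(-1.1210) = 0.325954
a = 43.8 * (1 - 0.325954) = 29.523229
b = 1.56 / (1 + exp(-19.5 * m))
exp(-19.5 * 0.059) = exp(-1.1505) = 0.316478
b = 1.56 / (1 + 0.316478) = 1.184979
Hb / (g * T^2) = 2.38 / (9.81 * 10.2^2) = 2.38 / 1020.6324 = 0.00233189
gamma_b = b - a * Hb/(g*T^2) = 1.184979 - 29.523229 * 0.00233189 = 1.116135
db = Hb / gamma_b = 2.38 / 1.116135
db = 2.1324 m

2.1324


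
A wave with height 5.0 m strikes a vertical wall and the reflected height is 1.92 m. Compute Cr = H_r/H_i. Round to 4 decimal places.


Cr = H_r / H_i
Cr = 1.92 / 5.0
Cr = 0.3840

0.3840


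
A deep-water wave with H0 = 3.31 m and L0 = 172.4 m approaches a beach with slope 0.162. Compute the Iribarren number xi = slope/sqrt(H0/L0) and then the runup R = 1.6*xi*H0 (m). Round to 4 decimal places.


xi = slope / sqrt(H0/L0)
H0/L0 = 3.31/172.4 = 0.019200
sqrt(0.019200) = 0.138562
xi = 0.162 / 0.138562 = 1.169148
R = 1.6 * xi * H0 = 1.6 * 1.169148 * 3.31
R = 6.1918 m

6.1918


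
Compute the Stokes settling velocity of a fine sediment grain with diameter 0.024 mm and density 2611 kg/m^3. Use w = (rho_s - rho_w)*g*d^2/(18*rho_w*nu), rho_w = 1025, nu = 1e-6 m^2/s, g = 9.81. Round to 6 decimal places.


w = (rho_s - rho_w) * g * d^2 / (18 * rho_w * nu)
d = 0.024 mm = 0.000024 m
rho_s - rho_w = 2611 - 1025 = 1586
Numerator = 1586 * 9.81 * (0.000024)^2 = 0.000008961788
Denominator = 18 * 1025 * 1e-6 = 0.018450
w = 0.000486 m/s

0.000486


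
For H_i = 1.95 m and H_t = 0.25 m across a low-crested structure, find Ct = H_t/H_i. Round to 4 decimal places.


Ct = H_t / H_i
Ct = 0.25 / 1.95
Ct = 0.1282

0.1282


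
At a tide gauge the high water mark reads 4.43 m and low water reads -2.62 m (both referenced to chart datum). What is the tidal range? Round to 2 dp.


Tidal range = High water - Low water
Tidal range = 4.43 - (-2.62)
Tidal range = 7.05 m

7.05


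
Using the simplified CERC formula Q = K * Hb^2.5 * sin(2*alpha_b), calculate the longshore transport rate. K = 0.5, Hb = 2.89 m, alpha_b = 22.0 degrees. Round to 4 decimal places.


Q = K * Hb^2.5 * sin(2 * alpha_b)
Hb^2.5 = 2.89^2.5 = 14.198570
sin(2 * 22.0) = sin(44.0) = 0.694658
Q = 0.5 * 14.198570 * 0.694658
Q = 4.9316 m^3/s

4.9316


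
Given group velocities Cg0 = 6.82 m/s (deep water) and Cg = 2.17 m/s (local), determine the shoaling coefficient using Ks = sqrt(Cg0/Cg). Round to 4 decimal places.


Ks = sqrt(Cg0 / Cg)
Ks = sqrt(6.82 / 2.17)
Ks = sqrt(3.1429)
Ks = 1.7728

1.7728


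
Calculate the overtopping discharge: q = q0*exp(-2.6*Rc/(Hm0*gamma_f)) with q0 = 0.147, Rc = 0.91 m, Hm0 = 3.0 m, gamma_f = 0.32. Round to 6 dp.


q = q0 * exp(-2.6 * Rc / (Hm0 * gamma_f))
Exponent = -2.6 * 0.91 / (3.0 * 0.32)
= -2.6 * 0.91 / 0.9600
= -2.464583
exp(-2.464583) = 0.085044
q = 0.147 * 0.085044
q = 0.012502 m^3/s/m

0.012502


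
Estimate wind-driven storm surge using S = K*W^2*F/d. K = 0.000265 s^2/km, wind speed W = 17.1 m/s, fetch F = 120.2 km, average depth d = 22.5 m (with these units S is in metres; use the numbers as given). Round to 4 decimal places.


S = K * W^2 * F / d
W^2 = 17.1^2 = 292.41
S = 0.000265 * 292.41 * 120.2 / 22.5
Numerator = 0.000265 * 292.41 * 120.2 = 9.314136
S = 9.314136 / 22.5 = 0.4140 m

0.4140


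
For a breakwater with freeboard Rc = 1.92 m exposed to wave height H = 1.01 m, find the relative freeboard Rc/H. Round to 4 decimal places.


Relative freeboard = Rc / H
= 1.92 / 1.01
= 1.9010

1.9010


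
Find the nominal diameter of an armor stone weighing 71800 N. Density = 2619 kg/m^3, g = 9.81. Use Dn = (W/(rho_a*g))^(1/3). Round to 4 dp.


V = W / (rho_a * g)
V = 71800 / (2619 * 9.81)
V = 71800 / 25692.39
V = 2.794602 m^3
Dn = V^(1/3) = 2.794602^(1/3)
Dn = 1.4086 m

1.4086


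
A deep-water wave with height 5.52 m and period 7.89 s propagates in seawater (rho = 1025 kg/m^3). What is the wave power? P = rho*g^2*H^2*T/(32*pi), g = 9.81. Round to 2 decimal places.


P = rho * g^2 * H^2 * T / (32 * pi)
P = 1025 * 9.81^2 * 5.52^2 * 7.89 / (32 * pi)
P = 1025 * 96.2361 * 30.4704 * 7.89 / 100.53096
P = 235894.16 W/m

235894.16


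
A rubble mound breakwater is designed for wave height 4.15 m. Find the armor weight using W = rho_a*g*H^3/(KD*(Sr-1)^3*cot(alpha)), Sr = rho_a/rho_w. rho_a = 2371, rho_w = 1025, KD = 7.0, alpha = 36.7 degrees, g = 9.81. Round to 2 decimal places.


Sr = rho_a / rho_w = 2371 / 1025 = 2.313171
(Sr - 1) = 1.313171
(Sr - 1)^3 = 2.264454
cot(36.7) = 1 / tan(36.7) = 1 / 0.745377 = 1.341603
Numerator = 2371 * 9.81 * 4.15^3 = 1662435.6805
Denominator = 7.0 * 2.264454 * 1.341603 = 21.265991
W = 1662435.6805 / 21.265991
W = 78173.44 N

78173.44


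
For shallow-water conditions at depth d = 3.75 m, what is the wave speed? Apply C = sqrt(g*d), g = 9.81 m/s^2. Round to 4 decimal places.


Using the shallow-water approximation:
C = sqrt(g * d) = sqrt(9.81 * 3.75)
C = sqrt(36.7875)
C = 6.0653 m/s

6.0653


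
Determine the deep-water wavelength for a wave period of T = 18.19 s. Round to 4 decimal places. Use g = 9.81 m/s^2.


L0 = g * T^2 / (2 * pi)
L0 = 9.81 * 18.19^2 / (2 * pi)
L0 = 9.81 * 330.8761 / 6.28319
L0 = 3245.8945 / 6.28319
L0 = 516.6002 m

516.6002


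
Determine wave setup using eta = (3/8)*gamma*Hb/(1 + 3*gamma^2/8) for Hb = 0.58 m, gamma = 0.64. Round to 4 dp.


eta = (3/8) * gamma * Hb / (1 + 3*gamma^2/8)
Numerator = (3/8) * 0.64 * 0.58 = 0.139200
Denominator = 1 + 3*0.64^2/8 = 1 + 0.153600 = 1.153600
eta = 0.139200 / 1.153600
eta = 0.1207 m

0.1207


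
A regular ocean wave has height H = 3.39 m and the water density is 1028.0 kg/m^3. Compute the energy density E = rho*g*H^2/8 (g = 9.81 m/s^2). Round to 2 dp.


E = (1/8) * rho * g * H^2
E = (1/8) * 1028.0 * 9.81 * 3.39^2
E = 0.125 * 1028.0 * 9.81 * 11.4921
E = 14486.77 J/m^2

14486.77


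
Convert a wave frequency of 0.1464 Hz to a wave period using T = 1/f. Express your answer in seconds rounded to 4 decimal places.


T = 1 / f
T = 1 / 0.1464
T = 6.8306 s

6.8306


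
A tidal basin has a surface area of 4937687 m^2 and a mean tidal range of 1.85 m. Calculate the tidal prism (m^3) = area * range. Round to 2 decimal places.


Tidal prism = Area * Tidal range
P = 4937687 * 1.85
P = 9134720.95 m^3

9134720.95


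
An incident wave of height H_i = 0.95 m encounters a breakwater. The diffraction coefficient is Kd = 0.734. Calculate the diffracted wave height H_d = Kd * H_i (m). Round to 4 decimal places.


H_d = Kd * H_i
H_d = 0.734 * 0.95
H_d = 0.6973 m

0.6973


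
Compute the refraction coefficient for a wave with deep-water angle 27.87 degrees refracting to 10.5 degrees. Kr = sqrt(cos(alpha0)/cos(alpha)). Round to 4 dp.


Kr = sqrt(cos(alpha0) / cos(alpha))
cos(27.87) = 0.884011
cos(10.5) = 0.983255
Kr = sqrt(0.884011 / 0.983255)
Kr = sqrt(0.899065)
Kr = 0.9482

0.9482


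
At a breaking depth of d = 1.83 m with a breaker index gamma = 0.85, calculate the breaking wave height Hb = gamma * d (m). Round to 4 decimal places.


Hb = gamma * d
Hb = 0.85 * 1.83
Hb = 1.5555 m

1.5555


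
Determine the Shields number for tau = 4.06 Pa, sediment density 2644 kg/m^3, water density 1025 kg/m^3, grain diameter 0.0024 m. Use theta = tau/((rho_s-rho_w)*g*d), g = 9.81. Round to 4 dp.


theta = tau / ((rho_s - rho_w) * g * d)
rho_s - rho_w = 2644 - 1025 = 1619
Denominator = 1619 * 9.81 * 0.0024 = 38.117736
theta = 4.06 / 38.117736
theta = 0.1065

0.1065


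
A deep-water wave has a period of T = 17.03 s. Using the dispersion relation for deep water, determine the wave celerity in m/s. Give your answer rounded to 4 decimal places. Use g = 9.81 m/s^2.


We use the deep-water celerity formula:
C = g * T / (2 * pi)
C = 9.81 * 17.03 / (2 * 3.14159...)
C = 167.064300 / 6.283185
C = 26.5891 m/s

26.5891


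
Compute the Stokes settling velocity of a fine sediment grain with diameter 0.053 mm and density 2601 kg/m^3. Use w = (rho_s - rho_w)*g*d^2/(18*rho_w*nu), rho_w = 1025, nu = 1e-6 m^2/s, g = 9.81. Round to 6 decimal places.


w = (rho_s - rho_w) * g * d^2 / (18 * rho_w * nu)
d = 0.053 mm = 0.000053 m
rho_s - rho_w = 2601 - 1025 = 1576
Numerator = 1576 * 9.81 * (0.000053)^2 = 0.000043428713
Denominator = 18 * 1025 * 1e-6 = 0.018450
w = 0.002354 m/s

0.002354


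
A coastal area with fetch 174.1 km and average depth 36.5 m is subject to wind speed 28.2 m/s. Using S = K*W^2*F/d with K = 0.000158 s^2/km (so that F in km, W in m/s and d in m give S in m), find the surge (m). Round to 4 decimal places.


S = K * W^2 * F / d
W^2 = 28.2^2 = 795.24
S = 0.000158 * 795.24 * 174.1 / 36.5
Numerator = 0.000158 * 795.24 * 174.1 = 21.875303
S = 21.875303 / 36.5 = 0.5993 m

0.5993


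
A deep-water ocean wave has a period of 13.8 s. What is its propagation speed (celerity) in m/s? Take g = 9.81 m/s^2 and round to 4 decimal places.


We use the deep-water celerity formula:
C = g * T / (2 * pi)
C = 9.81 * 13.8 / (2 * 3.14159...)
C = 135.378000 / 6.283185
C = 21.5461 m/s

21.5461


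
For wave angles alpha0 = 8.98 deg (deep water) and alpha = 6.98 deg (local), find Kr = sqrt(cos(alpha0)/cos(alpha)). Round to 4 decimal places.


Kr = sqrt(cos(alpha0) / cos(alpha))
cos(8.98) = 0.987743
cos(6.98) = 0.992589
Kr = sqrt(0.987743 / 0.992589)
Kr = sqrt(0.995118)
Kr = 0.9976

0.9976


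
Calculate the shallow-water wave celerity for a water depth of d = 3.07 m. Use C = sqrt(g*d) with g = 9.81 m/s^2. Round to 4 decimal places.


Using the shallow-water approximation:
C = sqrt(g * d) = sqrt(9.81 * 3.07)
C = sqrt(30.1167)
C = 5.4879 m/s

5.4879


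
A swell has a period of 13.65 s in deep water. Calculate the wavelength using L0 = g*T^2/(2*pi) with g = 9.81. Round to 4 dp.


L0 = g * T^2 / (2 * pi)
L0 = 9.81 * 13.65^2 / (2 * pi)
L0 = 9.81 * 186.3225 / 6.28319
L0 = 1827.8237 / 6.28319
L0 = 290.9072 m

290.9072


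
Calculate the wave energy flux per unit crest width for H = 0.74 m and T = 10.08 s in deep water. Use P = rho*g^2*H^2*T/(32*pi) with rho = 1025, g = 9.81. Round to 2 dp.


P = rho * g^2 * H^2 * T / (32 * pi)
P = 1025 * 9.81^2 * 0.74^2 * 10.08 / (32 * pi)
P = 1025 * 96.2361 * 0.5476 * 10.08 / 100.53096
P = 5416.09 W/m

5416.09


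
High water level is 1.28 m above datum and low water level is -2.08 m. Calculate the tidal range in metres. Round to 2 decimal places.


Tidal range = High water - Low water
Tidal range = 1.28 - (-2.08)
Tidal range = 3.36 m

3.36


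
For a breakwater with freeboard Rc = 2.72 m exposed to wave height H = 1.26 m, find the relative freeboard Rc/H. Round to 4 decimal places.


Relative freeboard = Rc / H
= 2.72 / 1.26
= 2.1587

2.1587


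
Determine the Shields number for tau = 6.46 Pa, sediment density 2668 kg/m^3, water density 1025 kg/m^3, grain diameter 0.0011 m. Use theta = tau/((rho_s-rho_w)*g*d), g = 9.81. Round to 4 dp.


theta = tau / ((rho_s - rho_w) * g * d)
rho_s - rho_w = 2668 - 1025 = 1643
Denominator = 1643 * 9.81 * 0.0011 = 17.729613
theta = 6.46 / 17.729613
theta = 0.3644

0.3644


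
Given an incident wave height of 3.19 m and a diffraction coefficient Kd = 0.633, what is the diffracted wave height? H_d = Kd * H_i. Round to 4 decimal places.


H_d = Kd * H_i
H_d = 0.633 * 3.19
H_d = 2.0193 m

2.0193


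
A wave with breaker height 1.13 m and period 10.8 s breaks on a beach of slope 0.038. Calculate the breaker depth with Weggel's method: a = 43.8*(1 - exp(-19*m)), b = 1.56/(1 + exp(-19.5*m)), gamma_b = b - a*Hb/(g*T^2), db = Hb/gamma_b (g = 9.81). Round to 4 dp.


a = 43.8 * (1 - exp(-19 * m))
exp(-19 * 0.038) = exp(-0.7220) = 0.485780
a = 43.8 * (1 - 0.485780) = 22.522848
b = 1.56 / (1 + exp(-19.5 * m))
exp(-19.5 * 0.038) = exp(-0.7410) = 0.476637
b = 1.56 / (1 + 0.476637) = 1.056455
Hb / (g * T^2) = 1.13 / (9.81 * 10.8^2) = 1.13 / 1144.2384 = 0.00098756
gamma_b = b - a * Hb/(g*T^2) = 1.056455 - 22.522848 * 0.00098756 = 1.034212
db = Hb / gamma_b = 1.13 / 1.034212
db = 1.0926 m

1.0926


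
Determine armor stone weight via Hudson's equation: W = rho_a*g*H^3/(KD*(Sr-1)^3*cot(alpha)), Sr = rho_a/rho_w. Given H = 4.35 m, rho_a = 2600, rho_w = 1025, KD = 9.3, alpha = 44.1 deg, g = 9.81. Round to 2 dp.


Sr = rho_a / rho_w = 2600 / 1025 = 2.536585
(Sr - 1) = 1.536585
(Sr - 1)^3 = 3.628023
cot(44.1) = 1 / tan(44.1) = 1 / 0.969067 = 1.031920
Numerator = 2600 * 9.81 * 4.35^3 = 2099472.1897
Denominator = 9.3 * 3.628023 * 1.031920 = 34.817616
W = 2099472.1897 / 34.817616
W = 60299.14 N

60299.14


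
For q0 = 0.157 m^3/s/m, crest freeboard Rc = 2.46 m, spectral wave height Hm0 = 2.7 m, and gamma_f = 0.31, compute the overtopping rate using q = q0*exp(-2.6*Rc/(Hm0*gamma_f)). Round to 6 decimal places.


q = q0 * exp(-2.6 * Rc / (Hm0 * gamma_f))
Exponent = -2.6 * 2.46 / (2.7 * 0.31)
= -2.6 * 2.46 / 0.8370
= -7.641577
exp(-7.641577) = 0.000480
q = 0.157 * 0.000480
q = 0.000075 m^3/s/m

0.000075


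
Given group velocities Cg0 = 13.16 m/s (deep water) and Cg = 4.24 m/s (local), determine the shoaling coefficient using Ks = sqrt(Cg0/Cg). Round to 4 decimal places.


Ks = sqrt(Cg0 / Cg)
Ks = sqrt(13.16 / 4.24)
Ks = sqrt(3.1038)
Ks = 1.7618

1.7618


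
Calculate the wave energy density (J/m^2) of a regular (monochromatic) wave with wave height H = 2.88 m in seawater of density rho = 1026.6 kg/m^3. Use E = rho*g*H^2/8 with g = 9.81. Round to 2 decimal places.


E = (1/8) * rho * g * H^2
E = (1/8) * 1026.6 * 9.81 * 2.88^2
E = 0.125 * 1026.6 * 9.81 * 8.2944
E = 10441.56 J/m^2

10441.56


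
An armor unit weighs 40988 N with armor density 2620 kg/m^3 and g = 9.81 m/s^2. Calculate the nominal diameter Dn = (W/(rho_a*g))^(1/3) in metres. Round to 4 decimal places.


V = W / (rho_a * g)
V = 40988 / (2620 * 9.81)
V = 40988 / 25702.20
V = 1.594727 m^3
Dn = V^(1/3) = 1.594727^(1/3)
Dn = 1.1683 m

1.1683


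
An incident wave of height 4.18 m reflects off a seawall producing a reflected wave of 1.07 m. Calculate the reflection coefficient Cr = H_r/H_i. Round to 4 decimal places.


Cr = H_r / H_i
Cr = 1.07 / 4.18
Cr = 0.2560

0.2560


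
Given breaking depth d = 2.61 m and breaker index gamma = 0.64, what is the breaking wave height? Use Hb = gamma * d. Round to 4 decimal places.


Hb = gamma * d
Hb = 0.64 * 2.61
Hb = 1.6704 m

1.6704


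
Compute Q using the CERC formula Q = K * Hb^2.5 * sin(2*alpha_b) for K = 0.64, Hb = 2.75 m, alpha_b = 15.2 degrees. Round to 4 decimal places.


Q = K * Hb^2.5 * sin(2 * alpha_b)
Hb^2.5 = 2.75^2.5 = 12.540987
sin(2 * 15.2) = sin(30.4) = 0.506034
Q = 0.64 * 12.540987 * 0.506034
Q = 4.0615 m^3/s

4.0615


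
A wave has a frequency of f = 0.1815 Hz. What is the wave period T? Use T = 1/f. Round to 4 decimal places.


T = 1 / f
T = 1 / 0.1815
T = 5.5096 s

5.5096


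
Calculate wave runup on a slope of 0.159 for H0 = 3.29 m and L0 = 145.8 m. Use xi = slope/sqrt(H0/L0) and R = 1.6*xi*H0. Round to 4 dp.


xi = slope / sqrt(H0/L0)
H0/L0 = 3.29/145.8 = 0.022565
sqrt(0.022565) = 0.150217
xi = 0.159 / 0.150217 = 1.058468
R = 1.6 * xi * H0 = 1.6 * 1.058468 * 3.29
R = 5.5718 m

5.5718


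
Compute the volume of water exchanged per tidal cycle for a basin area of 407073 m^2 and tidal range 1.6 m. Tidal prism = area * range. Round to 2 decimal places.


Tidal prism = Area * Tidal range
P = 407073 * 1.6
P = 651316.80 m^3

651316.80


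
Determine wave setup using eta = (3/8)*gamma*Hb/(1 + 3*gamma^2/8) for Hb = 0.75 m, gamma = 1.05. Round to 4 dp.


eta = (3/8) * gamma * Hb / (1 + 3*gamma^2/8)
Numerator = (3/8) * 1.05 * 0.75 = 0.295313
Denominator = 1 + 3*1.05^2/8 = 1 + 0.413438 = 1.413438
eta = 0.295313 / 1.413438
eta = 0.2089 m

0.2089


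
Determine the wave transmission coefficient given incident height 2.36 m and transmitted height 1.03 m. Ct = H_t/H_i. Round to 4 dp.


Ct = H_t / H_i
Ct = 1.03 / 2.36
Ct = 0.4364

0.4364


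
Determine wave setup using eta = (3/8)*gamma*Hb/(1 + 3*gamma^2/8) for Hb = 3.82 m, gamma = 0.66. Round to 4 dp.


eta = (3/8) * gamma * Hb / (1 + 3*gamma^2/8)
Numerator = (3/8) * 0.66 * 3.82 = 0.945450
Denominator = 1 + 3*0.66^2/8 = 1 + 0.163350 = 1.163350
eta = 0.945450 / 1.163350
eta = 0.8127 m

0.8127


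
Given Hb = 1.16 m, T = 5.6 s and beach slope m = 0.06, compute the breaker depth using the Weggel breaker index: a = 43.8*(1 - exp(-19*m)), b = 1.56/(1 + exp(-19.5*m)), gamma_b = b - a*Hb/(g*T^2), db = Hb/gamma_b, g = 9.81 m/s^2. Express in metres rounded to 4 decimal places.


a = 43.8 * (1 - exp(-19 * m))
exp(-19 * 0.06) = exp(-1.1400) = 0.319819
a = 43.8 * (1 - 0.319819) = 29.791927
b = 1.56 / (1 + exp(-19.5 * m))
exp(-19.5 * 0.06) = exp(-1.1700) = 0.310367
b = 1.56 / (1 + 0.310367) = 1.190506
Hb / (g * T^2) = 1.16 / (9.81 * 5.6^2) = 1.16 / 307.6416 = 0.00377062
gamma_b = b - a * Hb/(g*T^2) = 1.190506 - 29.791927 * 0.00377062 = 1.078172
db = Hb / gamma_b = 1.16 / 1.078172
db = 1.0759 m

1.0759


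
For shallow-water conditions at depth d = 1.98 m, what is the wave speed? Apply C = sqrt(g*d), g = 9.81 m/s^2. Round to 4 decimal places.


Using the shallow-water approximation:
C = sqrt(g * d) = sqrt(9.81 * 1.98)
C = sqrt(19.4238)
C = 4.4072 m/s

4.4072


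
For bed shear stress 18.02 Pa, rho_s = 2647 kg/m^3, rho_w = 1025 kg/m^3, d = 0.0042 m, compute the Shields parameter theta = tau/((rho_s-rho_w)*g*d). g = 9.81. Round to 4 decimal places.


theta = tau / ((rho_s - rho_w) * g * d)
rho_s - rho_w = 2647 - 1025 = 1622
Denominator = 1622 * 9.81 * 0.0042 = 66.829644
theta = 18.02 / 66.829644
theta = 0.2696

0.2696


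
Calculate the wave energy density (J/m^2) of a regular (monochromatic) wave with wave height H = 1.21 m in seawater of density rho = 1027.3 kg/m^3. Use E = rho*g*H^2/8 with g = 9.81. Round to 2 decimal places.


E = (1/8) * rho * g * H^2
E = (1/8) * 1027.3 * 9.81 * 1.21^2
E = 0.125 * 1027.3 * 9.81 * 1.4641
E = 1844.37 J/m^2

1844.37


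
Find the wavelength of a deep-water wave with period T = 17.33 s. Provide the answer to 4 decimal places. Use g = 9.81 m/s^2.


L0 = g * T^2 / (2 * pi)
L0 = 9.81 * 17.33^2 / (2 * pi)
L0 = 9.81 * 300.3289 / 6.28319
L0 = 2946.2265 / 6.28319
L0 = 468.9065 m

468.9065


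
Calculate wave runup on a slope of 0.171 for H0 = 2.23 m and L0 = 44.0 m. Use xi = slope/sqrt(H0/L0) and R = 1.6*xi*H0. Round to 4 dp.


xi = slope / sqrt(H0/L0)
H0/L0 = 2.23/44.0 = 0.050682
sqrt(0.050682) = 0.225126
xi = 0.171 / 0.225126 = 0.759574
R = 1.6 * xi * H0 = 1.6 * 0.759574 * 2.23
R = 2.7102 m

2.7102


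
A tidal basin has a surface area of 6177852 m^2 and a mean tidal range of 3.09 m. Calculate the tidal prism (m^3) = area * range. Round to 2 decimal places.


Tidal prism = Area * Tidal range
P = 6177852 * 3.09
P = 19089562.68 m^3

19089562.68


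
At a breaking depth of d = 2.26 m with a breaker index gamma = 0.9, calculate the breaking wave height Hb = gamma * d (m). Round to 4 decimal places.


Hb = gamma * d
Hb = 0.9 * 2.26
Hb = 2.0340 m

2.0340


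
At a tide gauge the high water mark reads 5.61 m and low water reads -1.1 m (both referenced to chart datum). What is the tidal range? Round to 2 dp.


Tidal range = High water - Low water
Tidal range = 5.61 - (-1.1)
Tidal range = 6.71 m

6.71


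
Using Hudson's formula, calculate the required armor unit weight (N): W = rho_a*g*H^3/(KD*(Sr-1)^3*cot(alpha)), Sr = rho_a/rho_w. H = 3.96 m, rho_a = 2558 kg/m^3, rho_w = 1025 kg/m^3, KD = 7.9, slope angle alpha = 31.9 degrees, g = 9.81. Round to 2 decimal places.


Sr = rho_a / rho_w = 2558 / 1025 = 2.495610
(Sr - 1) = 1.495610
(Sr - 1)^3 = 3.345453
cot(31.9) = 1 / tan(31.9) = 1 / 0.622445 = 1.606567
Numerator = 2558 * 9.81 * 3.96^3 = 1558314.4768
Denominator = 7.9 * 3.345453 * 1.606567 = 42.460084
W = 1558314.4768 / 42.460084
W = 36700.69 N

36700.69


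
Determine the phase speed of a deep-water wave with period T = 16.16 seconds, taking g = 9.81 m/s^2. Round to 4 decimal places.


We use the deep-water celerity formula:
C = g * T / (2 * pi)
C = 9.81 * 16.16 / (2 * 3.14159...)
C = 158.529600 / 6.283185
C = 25.2308 m/s

25.2308


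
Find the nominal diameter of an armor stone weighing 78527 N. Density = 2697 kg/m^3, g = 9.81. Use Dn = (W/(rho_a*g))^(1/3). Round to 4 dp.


V = W / (rho_a * g)
V = 78527 / (2697 * 9.81)
V = 78527 / 26457.57
V = 2.968035 m^3
Dn = V^(1/3) = 2.968035^(1/3)
Dn = 1.4371 m

1.4371


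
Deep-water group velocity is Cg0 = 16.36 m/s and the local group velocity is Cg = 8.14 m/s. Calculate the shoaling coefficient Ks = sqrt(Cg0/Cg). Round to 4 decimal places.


Ks = sqrt(Cg0 / Cg)
Ks = sqrt(16.36 / 8.14)
Ks = sqrt(2.0098)
Ks = 1.4177

1.4177


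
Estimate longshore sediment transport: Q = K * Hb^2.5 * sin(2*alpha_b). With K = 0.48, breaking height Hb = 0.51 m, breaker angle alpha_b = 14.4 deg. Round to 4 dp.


Q = K * Hb^2.5 * sin(2 * alpha_b)
Hb^2.5 = 0.51^2.5 = 0.185749
sin(2 * 14.4) = sin(28.8) = 0.481754
Q = 0.48 * 0.185749 * 0.481754
Q = 0.0430 m^3/s

0.0430


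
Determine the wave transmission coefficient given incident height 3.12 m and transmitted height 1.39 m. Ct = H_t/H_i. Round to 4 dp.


Ct = H_t / H_i
Ct = 1.39 / 3.12
Ct = 0.4455

0.4455


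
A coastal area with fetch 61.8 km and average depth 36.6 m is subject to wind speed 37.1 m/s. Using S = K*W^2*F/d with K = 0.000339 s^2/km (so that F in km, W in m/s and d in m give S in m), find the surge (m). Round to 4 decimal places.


S = K * W^2 * F / d
W^2 = 37.1^2 = 1376.41
S = 0.000339 * 1376.41 * 61.8 / 36.6
Numerator = 0.000339 * 1376.41 * 61.8 = 28.836065
S = 28.836065 / 36.6 = 0.7879 m

0.7879


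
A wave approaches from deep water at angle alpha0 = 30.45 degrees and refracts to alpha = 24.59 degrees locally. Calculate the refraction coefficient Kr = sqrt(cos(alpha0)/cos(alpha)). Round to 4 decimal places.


Kr = sqrt(cos(alpha0) / cos(alpha))
cos(30.45) = 0.862072
cos(24.59) = 0.909309
Kr = sqrt(0.862072 / 0.909309)
Kr = sqrt(0.948052)
Kr = 0.9737

0.9737


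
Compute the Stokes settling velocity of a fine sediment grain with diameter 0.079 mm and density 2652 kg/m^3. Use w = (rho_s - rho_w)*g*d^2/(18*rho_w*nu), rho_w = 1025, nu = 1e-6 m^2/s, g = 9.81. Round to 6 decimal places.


w = (rho_s - rho_w) * g * d^2 / (18 * rho_w * nu)
d = 0.079 mm = 0.000079 m
rho_s - rho_w = 2652 - 1025 = 1627
Numerator = 1627 * 9.81 * (0.000079)^2 = 0.000099611790
Denominator = 18 * 1025 * 1e-6 = 0.018450
w = 0.005399 m/s

0.005399


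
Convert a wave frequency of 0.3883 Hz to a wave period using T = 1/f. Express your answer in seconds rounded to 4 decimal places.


T = 1 / f
T = 1 / 0.3883
T = 2.5753 s

2.5753


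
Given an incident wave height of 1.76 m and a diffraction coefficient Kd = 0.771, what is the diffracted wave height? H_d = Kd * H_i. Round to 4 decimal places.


H_d = Kd * H_i
H_d = 0.771 * 1.76
H_d = 1.3570 m

1.3570
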